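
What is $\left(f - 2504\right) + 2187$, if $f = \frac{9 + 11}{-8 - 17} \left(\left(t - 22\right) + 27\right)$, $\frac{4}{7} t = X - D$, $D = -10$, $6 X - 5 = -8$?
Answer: $- \frac{3343}{10} \approx -334.3$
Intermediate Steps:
$X = - \frac{1}{2}$ ($X = \frac{5}{6} + \frac{1}{6} \left(-8\right) = \frac{5}{6} - \frac{4}{3} = - \frac{1}{2} \approx -0.5$)
$t = \frac{133}{8}$ ($t = \frac{7 \left(- \frac{1}{2} - -10\right)}{4} = \frac{7 \left(- \frac{1}{2} + 10\right)}{4} = \frac{7}{4} \cdot \frac{19}{2} = \frac{133}{8} \approx 16.625$)
$f = - \frac{173}{10}$ ($f = \frac{9 + 11}{-8 - 17} \left(\left(\frac{133}{8} - 22\right) + 27\right) = \frac{20}{-25} \left(- \frac{43}{8} + 27\right) = 20 \left(- \frac{1}{25}\right) \frac{173}{8} = \left(- \frac{4}{5}\right) \frac{173}{8} = - \frac{173}{10} \approx -17.3$)
$\left(f - 2504\right) + 2187 = \left(- \frac{173}{10} - 2504\right) + 2187 = - \frac{25213}{10} + 2187 = - \frac{3343}{10}$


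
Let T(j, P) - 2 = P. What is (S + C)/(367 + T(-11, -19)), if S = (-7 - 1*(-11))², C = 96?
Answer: 8/25 ≈ 0.32000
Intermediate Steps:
T(j, P) = 2 + P
S = 16 (S = (-7 + 11)² = 4² = 16)
(S + C)/(367 + T(-11, -19)) = (16 + 96)/(367 + (2 - 19)) = 112/(367 - 17) = 112/350 = 112*(1/350) = 8/25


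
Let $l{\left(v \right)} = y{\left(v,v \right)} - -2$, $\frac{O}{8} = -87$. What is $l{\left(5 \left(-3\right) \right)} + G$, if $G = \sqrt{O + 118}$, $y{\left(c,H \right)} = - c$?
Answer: $17 + 17 i \sqrt{2} \approx 17.0 + 24.042 i$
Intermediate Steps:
$O = -696$ ($O = 8 \left(-87\right) = -696$)
$l{\left(v \right)} = 2 - v$ ($l{\left(v \right)} = - v - -2 = - v + 2 = 2 - v$)
$G = 17 i \sqrt{2}$ ($G = \sqrt{-696 + 118} = \sqrt{-578} = 17 i \sqrt{2} \approx 24.042 i$)
$l{\left(5 \left(-3\right) \right)} + G = \left(2 - 5 \left(-3\right)\right) + 17 i \sqrt{2} = \left(2 - -15\right) + 17 i \sqrt{2} = \left(2 + 15\right) + 17 i \sqrt{2} = 17 + 17 i \sqrt{2}$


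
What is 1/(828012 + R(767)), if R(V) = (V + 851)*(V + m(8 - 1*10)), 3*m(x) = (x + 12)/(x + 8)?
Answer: 9/18629252 ≈ 4.8311e-7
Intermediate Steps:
m(x) = (12 + x)/(3*(8 + x)) (m(x) = ((x + 12)/(x + 8))/3 = ((12 + x)/(8 + x))/3 = (12 + x)/(3*(8 + x)))
R(V) = (851 + V)*(5/9 + V) (R(V) = (V + 851)*(V + (12 + (8 - 1*10))/(3*(8 + (8 - 1*10)))) = (851 + V)*(V + (12 + (8 - 10))/(3*(8 + (8 - 10)))) = (851 + V)*(V + (12 - 2)/(3*(8 - 2))) = (851 + V)*(V + (⅓)*10/6) = (851 + V)*(V + (⅓)*(⅙)*10) = (851 + V)*(V + 5/9) = (851 + V)*(5/9 + V))
1/(828012 + R(767)) = 1/(828012 + (4255/9 + 767² + (7664/9)*767)) = 1/(828012 + (4255/9 + 588289 + 5878288/9)) = 1/(828012 + 11177144/9) = 1/(18629252/9) = 9/18629252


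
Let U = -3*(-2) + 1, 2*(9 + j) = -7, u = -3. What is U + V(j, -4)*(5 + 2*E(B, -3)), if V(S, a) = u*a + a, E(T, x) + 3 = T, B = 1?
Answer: 15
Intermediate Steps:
E(T, x) = -3 + T
j = -25/2 (j = -9 + (1/2)*(-7) = -9 - 7/2 = -25/2 ≈ -12.500)
V(S, a) = -2*a (V(S, a) = -3*a + a = -2*a)
U = 7 (U = 6 + 1 = 7)
U + V(j, -4)*(5 + 2*E(B, -3)) = 7 + (-2*(-4))*(5 + 2*(-3 + 1)) = 7 + 8*(5 + 2*(-2)) = 7 + 8*(5 - 4) = 7 + 8*1 = 7 + 8 = 15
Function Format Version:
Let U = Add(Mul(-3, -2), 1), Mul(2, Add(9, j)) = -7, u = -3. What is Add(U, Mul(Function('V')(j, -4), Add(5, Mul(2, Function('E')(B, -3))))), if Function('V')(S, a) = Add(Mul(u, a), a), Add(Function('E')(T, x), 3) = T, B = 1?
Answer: 15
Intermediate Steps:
Function('E')(T, x) = Add(-3, T)
j = Rational(-25, 2) (j = Add(-9, Mul(Rational(1, 2), -7)) = Add(-9, Rational(-7, 2)) = Rational(-25, 2) ≈ -12.500)
Function('V')(S, a) = Mul(-2, a) (Function('V')(S, a) = Add(Mul(-3, a), a) = Mul(-2, a))
U = 7 (U = Add(6, 1) = 7)
Add(U, Mul(Function('V')(j, -4), Add(5, Mul(2, Function('E')(B, -3))))) = Add(7, Mul(Mul(-2, -4), Add(5, Mul(2, Add(-3, 1))))) = Add(7, Mul(8, Add(5, Mul(2, -2)))) = Add(7, Mul(8, Add(5, -4))) = Add(7, Mul(8, 1)) = Add(7, 8) = 15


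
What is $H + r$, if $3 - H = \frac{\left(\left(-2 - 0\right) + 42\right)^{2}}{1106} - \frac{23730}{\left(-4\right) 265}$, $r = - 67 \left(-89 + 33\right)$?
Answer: $\frac{218713521}{58618} \approx 3731.2$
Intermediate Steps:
$r = 3752$ ($r = \left(-67\right) \left(-56\right) = 3752$)
$H = - \frac{1221215}{58618}$ ($H = 3 - \left(\frac{\left(\left(-2 - 0\right) + 42\right)^{2}}{1106} - \frac{23730}{\left(-4\right) 265}\right) = 3 - \left(\left(\left(-2 + 0\right) + 42\right)^{2} \cdot \frac{1}{1106} - \frac{23730}{-1060}\right) = 3 - \left(\left(-2 + 42\right)^{2} \cdot \frac{1}{1106} - - \frac{2373}{106}\right) = 3 - \left(40^{2} \cdot \frac{1}{1106} + \frac{2373}{106}\right) = 3 - \left(1600 \cdot \frac{1}{1106} + \frac{2373}{106}\right) = 3 - \left(\frac{800}{553} + \frac{2373}{106}\right) = 3 - \frac{1397069}{58618} = - \frac{1221215}{58618} \approx -20.833$)
$H + r = - \frac{1221215}{58618} + 3752 = \frac{218713521}{58618}$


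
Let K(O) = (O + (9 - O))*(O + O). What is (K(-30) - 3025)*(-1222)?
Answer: 4356430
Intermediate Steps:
K(O) = 18*O (K(O) = 9*(2*O) = 18*O)
(K(-30) - 3025)*(-1222) = (18*(-30) - 3025)*(-1222) = (-540 - 3025)*(-1222) = -3565*(-1222) = 4356430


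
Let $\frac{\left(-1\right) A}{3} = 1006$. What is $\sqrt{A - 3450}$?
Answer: $14 i \sqrt{33} \approx 80.424 i$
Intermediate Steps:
$A = -3018$ ($A = \left(-3\right) 1006 = -3018$)
$\sqrt{A - 3450} = \sqrt{-3018 - 3450} = \sqrt{-6468} = 14 i \sqrt{33}$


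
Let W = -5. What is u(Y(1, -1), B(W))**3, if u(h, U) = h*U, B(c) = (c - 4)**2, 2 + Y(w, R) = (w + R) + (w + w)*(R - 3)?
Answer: -531441000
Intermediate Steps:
Y(w, R) = -2 + R + w + 2*w*(-3 + R) (Y(w, R) = -2 + ((w + R) + (w + w)*(R - 3)) = -2 + ((R + w) + (2*w)*(-3 + R)) = -2 + ((R + w) + 2*w*(-3 + R)) = -2 + (R + w + 2*w*(-3 + R)) = -2 + R + w + 2*w*(-3 + R))
B(c) = (-4 + c)**2
u(h, U) = U*h
u(Y(1, -1), B(W))**3 = ((-4 - 5)**2*(-2 - 1 - 5*1 + 2*(-1)*1))**3 = ((-9)**2*(-2 - 1 - 5 - 2))**3 = (81*(-10))**3 = (-810)**3 = -531441000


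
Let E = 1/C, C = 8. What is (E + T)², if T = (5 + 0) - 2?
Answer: 625/64 ≈ 9.7656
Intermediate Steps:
T = 3 (T = 5 - 2 = 3)
E = ⅛ (E = 1/8 = ⅛ ≈ 0.12500)
(E + T)² = (⅛ + 3)² = (25/8)² = 625/64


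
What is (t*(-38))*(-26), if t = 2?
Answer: 1976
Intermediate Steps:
(t*(-38))*(-26) = (2*(-38))*(-26) = -76*(-26) = 1976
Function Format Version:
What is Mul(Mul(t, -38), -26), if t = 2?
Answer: 1976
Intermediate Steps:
Mul(Mul(t, -38), -26) = Mul(Mul(2, -38), -26) = Mul(-76, -26) = 1976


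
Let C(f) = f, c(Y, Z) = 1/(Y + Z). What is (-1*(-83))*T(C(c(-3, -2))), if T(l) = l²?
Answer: 83/25 ≈ 3.3200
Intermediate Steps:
(-1*(-83))*T(C(c(-3, -2))) = (-1*(-83))*(1/(-3 - 2))² = 83*(1/(-5))² = 83*(-⅕)² = 83*(1/25) = 83/25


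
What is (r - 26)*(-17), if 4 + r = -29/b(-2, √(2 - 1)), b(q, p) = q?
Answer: 527/2 ≈ 263.50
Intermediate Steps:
r = 21/2 (r = -4 - 29/(-2) = -4 - 29*(-½) = -4 + 29/2 = 21/2 ≈ 10.500)
(r - 26)*(-17) = (21/2 - 26)*(-17) = -31/2*(-17) = 527/2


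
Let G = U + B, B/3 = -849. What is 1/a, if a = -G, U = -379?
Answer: 1/2926 ≈ 0.00034176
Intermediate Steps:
B = -2547 (B = 3*(-849) = -2547)
G = -2926 (G = -379 - 2547 = -2926)
a = 2926 (a = -1*(-2926) = 2926)
1/a = 1/2926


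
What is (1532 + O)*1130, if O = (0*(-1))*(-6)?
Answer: 1731160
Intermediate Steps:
O = 0 (O = 0*(-6) = 0)
(1532 + O)*1130 = (1532 + 0)*1130 = 1532*1130 = 1731160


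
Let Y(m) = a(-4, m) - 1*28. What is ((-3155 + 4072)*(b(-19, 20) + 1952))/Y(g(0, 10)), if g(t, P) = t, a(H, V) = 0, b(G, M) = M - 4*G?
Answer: -67072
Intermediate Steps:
Y(m) = -28 (Y(m) = 0 - 1*28 = 0 - 28 = -28)
((-3155 + 4072)*(b(-19, 20) + 1952))/Y(g(0, 10)) = ((-3155 + 4072)*((20 - 4*(-19)) + 1952))/(-28) = (917*((20 + 76) + 1952))*(-1/28) = (917*(96 + 1952))*(-1/28) = (917*2048)*(-1/28) = 1878016*(-1/28) = -67072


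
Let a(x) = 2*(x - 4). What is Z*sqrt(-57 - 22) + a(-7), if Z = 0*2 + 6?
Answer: -22 + 6*I*sqrt(79) ≈ -22.0 + 53.329*I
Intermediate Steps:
a(x) = -8 + 2*x (a(x) = 2*(-4 + x) = -8 + 2*x)
Z = 6 (Z = 0 + 6 = 6)
Z*sqrt(-57 - 22) + a(-7) = 6*sqrt(-57 - 22) + (-8 + 2*(-7)) = 6*sqrt(-79) + (-8 - 14) = 6*(I*sqrt(79)) - 22 = 6*I*sqrt(79) - 22 = -22 + 6*I*sqrt(79)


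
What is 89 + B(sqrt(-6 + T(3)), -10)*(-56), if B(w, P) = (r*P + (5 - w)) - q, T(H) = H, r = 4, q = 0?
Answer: 2049 + 56*I*sqrt(3) ≈ 2049.0 + 96.995*I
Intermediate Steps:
B(w, P) = 5 - w + 4*P (B(w, P) = (4*P + (5 - w)) - 1*0 = (5 - w + 4*P) + 0 = 5 - w + 4*P)
89 + B(sqrt(-6 + T(3)), -10)*(-56) = 89 + (5 - sqrt(-6 + 3) + 4*(-10))*(-56) = 89 + (5 - sqrt(-3) - 40)*(-56) = 89 + (5 - I*sqrt(3) - 40)*(-56) = 89 + (-35 - I*sqrt(3))*(-56) = 89 + (1960 + 56*I*sqrt(3)) = 2049 + 56*I*sqrt(3)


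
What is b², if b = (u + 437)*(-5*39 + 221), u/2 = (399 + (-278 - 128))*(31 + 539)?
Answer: 38462269924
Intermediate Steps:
u = -7980 (u = 2*((399 + (-278 - 128))*(31 + 539)) = 2*((399 - 406)*570) = 2*(-7*570) = 2*(-3990) = -7980)
b = -196118 (b = (-7980 + 437)*(-5*39 + 221) = -7543*(-195 + 221) = -7543*26 = -196118)
b² = (-196118)² = 38462269924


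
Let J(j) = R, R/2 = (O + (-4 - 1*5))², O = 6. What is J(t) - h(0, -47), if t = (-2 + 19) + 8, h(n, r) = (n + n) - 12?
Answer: 30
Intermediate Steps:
h(n, r) = -12 + 2*n (h(n, r) = 2*n - 12 = -12 + 2*n)
t = 25 (t = 17 + 8 = 25)
R = 18 (R = 2*(6 + (-4 - 1*5))² = 2*(6 + (-4 - 5))² = 2*(6 - 9)² = 2*(-3)² = 2*9 = 18)
J(j) = 18
J(t) - h(0, -47) = 18 - (-12 + 2*0) = 18 - (-12 + 0) = 18 - 1*(-12) = 18 + 12 = 30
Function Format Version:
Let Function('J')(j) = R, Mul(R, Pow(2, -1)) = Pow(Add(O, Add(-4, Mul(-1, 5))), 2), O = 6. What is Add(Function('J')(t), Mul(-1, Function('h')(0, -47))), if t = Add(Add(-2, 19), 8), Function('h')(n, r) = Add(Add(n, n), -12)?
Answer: 30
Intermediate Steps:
Function('h')(n, r) = Add(-12, Mul(2, n)) (Function('h')(n, r) = Add(Mul(2, n), -12) = Add(-12, Mul(2, n)))
t = 25 (t = Add(17, 8) = 25)
R = 18 (R = Mul(2, Pow(Add(6, Add(-4, Mul(-1, 5))), 2)) = Mul(2, Pow(Add(6, Add(-4, -5)), 2)) = Mul(2, Pow(Add(6, -9), 2)) = Mul(2, Pow(-3, 2)) = Mul(2, 9) = 18)
Function('J')(j) = 18
Add(Function('J')(t), Mul(-1, Function('h')(0, -47))) = Add(18, Mul(-1, Add(-12, Mul(2, 0)))) = Add(18, Mul(-1, Add(-12, 0))) = Add(18, Mul(-1, -12)) = Add(18, 12) = 30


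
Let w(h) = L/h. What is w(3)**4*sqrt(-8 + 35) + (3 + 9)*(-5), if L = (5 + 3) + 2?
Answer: -60 + 10000*sqrt(3)/27 ≈ 581.50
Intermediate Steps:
L = 10 (L = 8 + 2 = 10)
w(h) = 10/h
w(3)**4*sqrt(-8 + 35) + (3 + 9)*(-5) = (10/3)**4*sqrt(-8 + 35) + (3 + 9)*(-5) = (10*(1/3))**4*sqrt(27) + 12*(-5) = (10/3)**4*(3*sqrt(3)) - 60 = 10000*(3*sqrt(3))/81 - 60 = 10000*sqrt(3)/27 - 60 = -60 + 10000*sqrt(3)/27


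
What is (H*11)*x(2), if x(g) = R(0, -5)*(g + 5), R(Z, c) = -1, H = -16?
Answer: 1232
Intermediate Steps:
x(g) = -5 - g (x(g) = -(g + 5) = -(5 + g) = -5 - g)
(H*11)*x(2) = (-16*11)*(-5 - 1*2) = -176*(-5 - 2) = -176*(-7) = 1232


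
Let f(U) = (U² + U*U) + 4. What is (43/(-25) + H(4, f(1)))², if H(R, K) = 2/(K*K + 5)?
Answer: 2934369/1050625 ≈ 2.7930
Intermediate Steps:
f(U) = 4 + 2*U² (f(U) = (U² + U²) + 4 = 2*U² + 4 = 4 + 2*U²)
H(R, K) = 2/(5 + K²) (H(R, K) = 2/(K² + 5) = 2/(5 + K²))
(43/(-25) + H(4, f(1)))² = (43/(-25) + 2/(5 + (4 + 2*1²)²))² = (43*(-1/25) + 2/(5 + (4 + 2*1)²))² = (-43/25 + 2/(5 + (4 + 2)²))² = (-43/25 + 2/(5 + 6²))² = (-43/25 + 2/(5 + 36))² = (-43/25 + 2/41)² = (-1713/1025)² = 2934369/1050625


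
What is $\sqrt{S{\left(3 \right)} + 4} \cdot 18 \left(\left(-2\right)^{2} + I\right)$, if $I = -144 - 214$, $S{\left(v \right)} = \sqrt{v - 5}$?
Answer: $- 6372 \sqrt{4 + i \sqrt{2}} \approx -12936.0 - 2219.4 i$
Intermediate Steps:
$S{\left(v \right)} = \sqrt{-5 + v}$
$I = -358$ ($I = -144 - 214 = -358$)
$\sqrt{S{\left(3 \right)} + 4} \cdot 18 \left(\left(-2\right)^{2} + I\right) = \sqrt{\sqrt{-5 + 3} + 4} \cdot 18 \left(\left(-2\right)^{2} - 358\right) = \sqrt{\sqrt{-2} + 4} \cdot 18 \left(4 - 358\right) = \sqrt{i \sqrt{2} + 4} \cdot 18 \left(-354\right) = \sqrt{4 + i \sqrt{2}} \cdot 18 \left(-354\right) = 18 \sqrt{4 + i \sqrt{2}} \left(-354\right) = - 6372 \sqrt{4 + i \sqrt{2}}$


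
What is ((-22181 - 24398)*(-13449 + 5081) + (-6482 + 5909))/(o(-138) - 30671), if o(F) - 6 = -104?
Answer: -13440431/1061 ≈ -12668.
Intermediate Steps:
o(F) = -98 (o(F) = 6 - 104 = -98)
((-22181 - 24398)*(-13449 + 5081) + (-6482 + 5909))/(o(-138) - 30671) = ((-22181 - 24398)*(-13449 + 5081) + (-6482 + 5909))/(-98 - 30671) = (-46579*(-8368) - 573)/(-30769) = (389773072 - 573)*(-1/30769) = 389772499*(-1/30769) = -13440431/1061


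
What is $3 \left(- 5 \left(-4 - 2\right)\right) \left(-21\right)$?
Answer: $-1890$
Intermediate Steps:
$3 \left(- 5 \left(-4 - 2\right)\right) \left(-21\right) = 3 \left(\left(-5\right) \left(-6\right)\right) \left(-21\right) = 3 \cdot 30 \left(-21\right) = 90 \left(-21\right) = -1890$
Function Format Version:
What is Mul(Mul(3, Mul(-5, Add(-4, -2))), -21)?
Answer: -1890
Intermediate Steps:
Mul(Mul(3, Mul(-5, Add(-4, -2))), -21) = Mul(Mul(3, Mul(-5, -6)), -21) = Mul(Mul(3, 30), -21) = Mul(90, -21) = -1890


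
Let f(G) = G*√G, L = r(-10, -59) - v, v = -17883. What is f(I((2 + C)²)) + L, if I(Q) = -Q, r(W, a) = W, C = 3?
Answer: 17873 - 125*I ≈ 17873.0 - 125.0*I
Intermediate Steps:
L = 17873 (L = -10 - 1*(-17883) = -10 + 17883 = 17873)
f(G) = G^(3/2)
f(I((2 + C)²)) + L = (-(2 + 3)²)^(3/2) + 17873 = (-1*5²)^(3/2) + 17873 = (-1*25)^(3/2) + 17873 = (-25)^(3/2) + 17873 = -125*I + 17873 = 17873 - 125*I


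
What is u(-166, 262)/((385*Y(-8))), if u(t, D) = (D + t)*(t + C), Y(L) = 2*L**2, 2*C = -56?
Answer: -291/770 ≈ -0.37792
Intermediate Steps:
C = -28 (C = (1/2)*(-56) = -28)
u(t, D) = (-28 + t)*(D + t) (u(t, D) = (D + t)*(t - 28) = (D + t)*(-28 + t) = (-28 + t)*(D + t))
u(-166, 262)/((385*Y(-8))) = ((-166)**2 - 28*262 - 28*(-166) + 262*(-166))/((385*(2*(-8)**2))) = (27556 - 7336 + 4648 - 43492)/((385*(2*64))) = -18624/(385*128) = -18624/49280 = -18624*1/49280 = -291/770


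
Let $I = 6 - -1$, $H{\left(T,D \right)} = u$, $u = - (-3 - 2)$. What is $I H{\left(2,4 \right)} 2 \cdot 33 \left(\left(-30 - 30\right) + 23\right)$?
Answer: $-85470$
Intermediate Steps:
$u = 5$ ($u = - (-3 - 2) = \left(-1\right) \left(-5\right) = 5$)
$H{\left(T,D \right)} = 5$
$I = 7$ ($I = 6 + 1 = 7$)
$I H{\left(2,4 \right)} 2 \cdot 33 \left(\left(-30 - 30\right) + 23\right) = 7 \cdot 5 \cdot 2 \cdot 33 \left(\left(-30 - 30\right) + 23\right) = 35 \cdot 2 \cdot 33 \left(-60 + 23\right) = 70 \cdot 33 \left(-37\right) = 2310 \left(-37\right) = -85470$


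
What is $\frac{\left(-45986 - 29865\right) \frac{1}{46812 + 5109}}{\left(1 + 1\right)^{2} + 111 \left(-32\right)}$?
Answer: $\frac{75851}{184215708} \approx 0.00041175$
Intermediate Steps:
$\frac{\left(-45986 - 29865\right) \frac{1}{46812 + 5109}}{\left(1 + 1\right)^{2} + 111 \left(-32\right)} = \frac{\left(-75851\right) \frac{1}{51921}}{2^{2} - 3552} = \frac{\left(-75851\right) \frac{1}{51921}}{4 - 3552} = - \frac{75851}{51921 \left(-3548\right)} = \left(- \frac{75851}{51921}\right) \left(- \frac{1}{3548}\right) = \frac{75851}{184215708}$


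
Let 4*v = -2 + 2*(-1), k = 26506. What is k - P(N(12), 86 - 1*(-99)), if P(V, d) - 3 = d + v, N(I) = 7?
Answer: 26319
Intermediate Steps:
v = -1 (v = (-2 + 2*(-1))/4 = (-2 - 2)/4 = (¼)*(-4) = -1)
P(V, d) = 2 + d (P(V, d) = 3 + (d - 1) = 3 + (-1 + d) = 2 + d)
k - P(N(12), 86 - 1*(-99)) = 26506 - (2 + (86 - 1*(-99))) = 26506 - (2 + (86 + 99)) = 26506 - (2 + 185) = 26506 - 1*187 = 26506 - 187 = 26319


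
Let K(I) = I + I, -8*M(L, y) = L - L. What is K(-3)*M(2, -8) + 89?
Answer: 89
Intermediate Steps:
M(L, y) = 0 (M(L, y) = -(L - L)/8 = -⅛*0 = 0)
K(I) = 2*I
K(-3)*M(2, -8) + 89 = (2*(-3))*0 + 89 = -6*0 + 89 = 0 + 89 = 89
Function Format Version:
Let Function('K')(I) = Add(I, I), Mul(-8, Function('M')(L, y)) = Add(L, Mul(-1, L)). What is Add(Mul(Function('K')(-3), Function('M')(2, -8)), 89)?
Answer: 89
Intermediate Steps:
Function('M')(L, y) = 0 (Function('M')(L, y) = Mul(Rational(-1, 8), Add(L, Mul(-1, L))) = Mul(Rational(-1, 8), 0) = 0)
Function('K')(I) = Mul(2, I)
Add(Mul(Function('K')(-3), Function('M')(2, -8)), 89) = Add(Mul(Mul(2, -3), 0), 89) = Add(Mul(-6, 0), 89) = Add(0, 89) = 89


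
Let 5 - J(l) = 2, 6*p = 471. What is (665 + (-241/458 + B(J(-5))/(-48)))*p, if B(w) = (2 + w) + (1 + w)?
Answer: 382129365/7328 ≈ 52147.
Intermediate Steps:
p = 157/2 (p = (⅙)*471 = 157/2 ≈ 78.500)
J(l) = 3 (J(l) = 5 - 1*2 = 5 - 2 = 3)
B(w) = 3 + 2*w
(665 + (-241/458 + B(J(-5))/(-48)))*p = (665 + (-241/458 + (3 + 2*3)/(-48)))*(157/2) = (665 + (-241*1/458 + (3 + 6)*(-1/48)))*(157/2) = (665 + (-241/458 + 9*(-1/48)))*(157/2) = (665 + (-241/458 - 3/16))*(157/2) = (665 - 2615/3664)*(157/2) = (2433945/3664)*(157/2) = 382129365/7328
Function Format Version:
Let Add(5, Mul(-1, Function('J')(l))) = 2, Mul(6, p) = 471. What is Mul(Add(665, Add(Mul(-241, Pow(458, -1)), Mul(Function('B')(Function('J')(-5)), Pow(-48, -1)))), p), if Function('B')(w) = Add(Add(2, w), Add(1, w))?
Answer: Rational(382129365, 7328) ≈ 52147.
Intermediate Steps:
p = Rational(157, 2) (p = Mul(Rational(1, 6), 471) = Rational(157, 2) ≈ 78.500)
Function('J')(l) = 3 (Function('J')(l) = Add(5, Mul(-1, 2)) = Add(5, -2) = 3)
Function('B')(w) = Add(3, Mul(2, w))
Mul(Add(665, Add(Mul(-241, Pow(458, -1)), Mul(Function('B')(Function('J')(-5)), Pow(-48, -1)))), p) = Mul(Add(665, Add(Mul(-241, Pow(458, -1)), Mul(Add(3, Mul(2, 3)), Pow(-48, -1)))), Rational(157, 2)) = Mul(Add(665, Add(Mul(-241, Rational(1, 458)), Mul(Add(3, 6), Rational(-1, 48)))), Rational(157, 2)) = Mul(Add(665, Add(Rational(-241, 458), Mul(9, Rational(-1, 48)))), Rational(157, 2)) = Mul(Add(665, Add(Rational(-241, 458), Rational(-3, 16))), Rational(157, 2)) = Mul(Add(665, Rational(-2615, 3664)), Rational(157, 2)) = Mul(Rational(2433945, 3664), Rational(157, 2)) = Rational(382129365, 7328)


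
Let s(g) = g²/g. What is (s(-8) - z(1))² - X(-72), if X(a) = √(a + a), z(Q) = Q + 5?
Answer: 196 - 12*I ≈ 196.0 - 12.0*I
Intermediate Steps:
z(Q) = 5 + Q
s(g) = g
X(a) = √2*√a (X(a) = √(2*a) = √2*√a)
(s(-8) - z(1))² - X(-72) = (-8 - (5 + 1))² - √2*√(-72) = (-8 - 1*6)² - √2*6*I*√2 = (-8 - 6)² - 12*I = (-14)² - 12*I = 196 - 12*I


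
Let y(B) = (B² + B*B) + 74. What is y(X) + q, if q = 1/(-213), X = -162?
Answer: 11195705/213 ≈ 52562.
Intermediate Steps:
q = -1/213 ≈ -0.0046948
y(B) = 74 + 2*B² (y(B) = (B² + B²) + 74 = 2*B² + 74 = 74 + 2*B²)
y(X) + q = (74 + 2*(-162)²) - 1/213 = (74 + 2*26244) - 1/213 = (74 + 52488) - 1/213 = 52562 - 1/213 = 11195705/213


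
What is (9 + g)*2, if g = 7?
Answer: 32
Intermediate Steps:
(9 + g)*2 = (9 + 7)*2 = 16*2 = 32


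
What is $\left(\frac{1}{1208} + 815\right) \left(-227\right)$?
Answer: $- \frac{223486267}{1208} \approx -1.8501 \cdot 10^{5}$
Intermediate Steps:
$\left(\frac{1}{1208} + 815\right) \left(-227\right) = \frac{984521}{1208} \left(-227\right) = - \frac{223486267}{1208}$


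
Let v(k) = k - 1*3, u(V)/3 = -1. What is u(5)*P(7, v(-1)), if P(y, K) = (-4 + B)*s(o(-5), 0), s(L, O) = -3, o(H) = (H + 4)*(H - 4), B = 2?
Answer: -18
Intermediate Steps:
u(V) = -3 (u(V) = 3*(-1) = -3)
v(k) = -3 + k (v(k) = k - 3 = -3 + k)
o(H) = (-4 + H)*(4 + H) (o(H) = (4 + H)*(-4 + H) = (-4 + H)*(4 + H))
P(y, K) = 6 (P(y, K) = (-4 + 2)*(-3) = -2*(-3) = 6)
u(5)*P(7, v(-1)) = -3*6 = -18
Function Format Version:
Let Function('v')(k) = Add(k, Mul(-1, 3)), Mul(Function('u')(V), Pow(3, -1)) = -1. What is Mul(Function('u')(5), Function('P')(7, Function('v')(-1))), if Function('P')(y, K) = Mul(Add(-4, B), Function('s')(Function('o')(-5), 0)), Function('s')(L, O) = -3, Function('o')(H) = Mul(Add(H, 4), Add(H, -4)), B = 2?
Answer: -18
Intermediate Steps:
Function('u')(V) = -3 (Function('u')(V) = Mul(3, -1) = -3)
Function('v')(k) = Add(-3, k) (Function('v')(k) = Add(k, -3) = Add(-3, k))
Function('o')(H) = Mul(Add(-4, H), Add(4, H)) (Function('o')(H) = Mul(Add(4, H), Add(-4, H)) = Mul(Add(-4, H), Add(4, H)))
Function('P')(y, K) = 6 (Function('P')(y, K) = Mul(Add(-4, 2), -3) = Mul(-2, -3) = 6)
Mul(Function('u')(5), Function('P')(7, Function('v')(-1))) = Mul(-3, 6) = -18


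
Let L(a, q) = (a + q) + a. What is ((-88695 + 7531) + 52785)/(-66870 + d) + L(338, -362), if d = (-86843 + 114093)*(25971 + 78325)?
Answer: 892387698441/2841999130 ≈ 314.00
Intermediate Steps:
d = 2842066000 (d = 27250*104296 = 2842066000)
L(a, q) = q + 2*a
((-88695 + 7531) + 52785)/(-66870 + d) + L(338, -362) = ((-88695 + 7531) + 52785)/(-66870 + 2842066000) + (-362 + 2*338) = (-81164 + 52785)/2841999130 + (-362 + 676) = -28379*1/2841999130 + 314 = -28379/2841999130 + 314 = 892387698441/2841999130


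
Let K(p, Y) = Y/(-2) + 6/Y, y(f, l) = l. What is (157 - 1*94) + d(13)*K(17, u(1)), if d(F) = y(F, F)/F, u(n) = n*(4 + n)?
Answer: 617/10 ≈ 61.700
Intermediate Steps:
d(F) = 1 (d(F) = F/F = 1)
K(p, Y) = 6/Y - Y/2 (K(p, Y) = Y*(-1/2) + 6/Y = -Y/2 + 6/Y = 6/Y - Y/2)
(157 - 1*94) + d(13)*K(17, u(1)) = (157 - 1*94) + 1*(6/((1*(4 + 1))) - (4 + 1)/2) = (157 - 94) + 1*(6/((1*5)) - 5/2) = 63 + 1*(6/5 - 1/2*5) = 63 + 1*(6*(1/5) - 5/2) = 63 + 1*(6/5 - 5/2) = 63 + 1*(-13/10) = 63 - 13/10 = 617/10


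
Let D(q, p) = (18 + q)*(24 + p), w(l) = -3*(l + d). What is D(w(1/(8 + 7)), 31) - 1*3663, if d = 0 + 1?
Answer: -2849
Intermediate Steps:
d = 1
w(l) = -3 - 3*l (w(l) = -3*(l + 1) = -3*(1 + l) = -3 - 3*l)
D(w(1/(8 + 7)), 31) - 1*3663 = (432 + 18*31 + 24*(-3 - 3/(8 + 7)) + 31*(-3 - 3/(8 + 7))) - 1*3663 = (432 + 558 + 24*(-3 - 3/15) + 31*(-3 - 3/15)) - 3663 = (432 + 558 + 24*(-3 - 3*1/15) + 31*(-3 - 3*1/15)) - 3663 = (432 + 558 + 24*(-3 - 1/5) + 31*(-3 - 1/5)) - 3663 = (432 + 558 + 24*(-16/5) + 31*(-16/5)) - 3663 = (432 + 558 - 384/5 - 496/5) - 3663 = 814 - 3663 = -2849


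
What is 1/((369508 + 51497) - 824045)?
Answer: -1/403040 ≈ -2.4811e-6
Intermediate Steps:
1/((369508 + 51497) - 824045) = 1/(421005 - 824045) = 1/(-403040) = -1/403040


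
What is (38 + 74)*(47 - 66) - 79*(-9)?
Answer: -1417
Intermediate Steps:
(38 + 74)*(47 - 66) - 79*(-9) = 112*(-19) + 711 = -2128 + 711 = -1417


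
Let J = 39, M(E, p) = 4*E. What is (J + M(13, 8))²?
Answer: 8281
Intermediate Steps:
(J + M(13, 8))² = (39 + 4*13)² = (39 + 52)² = 91² = 8281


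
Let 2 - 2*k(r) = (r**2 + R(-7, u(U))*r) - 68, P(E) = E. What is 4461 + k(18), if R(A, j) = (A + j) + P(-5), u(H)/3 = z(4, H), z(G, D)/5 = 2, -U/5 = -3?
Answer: 4172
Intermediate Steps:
U = 15 (U = -5*(-3) = 15)
z(G, D) = 10 (z(G, D) = 5*2 = 10)
u(H) = 30 (u(H) = 3*10 = 30)
R(A, j) = -5 + A + j (R(A, j) = (A + j) - 5 = -5 + A + j)
k(r) = 35 - 9*r - r**2/2 (k(r) = 1 - ((r**2 + (-5 - 7 + 30)*r) - 68)/2 = 1 - ((r**2 + 18*r) - 68)/2 = 1 - (-68 + r**2 + 18*r)/2 = 1 + (34 - 9*r - r**2/2) = 35 - 9*r - r**2/2)
4461 + k(18) = 4461 + (35 - 9*18 - 1/2*18**2) = 4461 + (35 - 162 - 1/2*324) = 4461 + (35 - 162 - 162) = 4461 - 289 = 4172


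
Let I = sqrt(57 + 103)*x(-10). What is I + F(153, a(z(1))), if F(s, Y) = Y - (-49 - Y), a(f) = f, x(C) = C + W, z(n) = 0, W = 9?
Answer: 49 - 4*sqrt(10) ≈ 36.351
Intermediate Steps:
x(C) = 9 + C (x(C) = C + 9 = 9 + C)
I = -4*sqrt(10) (I = sqrt(57 + 103)*(9 - 10) = sqrt(160)*(-1) = (4*sqrt(10))*(-1) = -4*sqrt(10) ≈ -12.649)
F(s, Y) = 49 + 2*Y (F(s, Y) = Y + (49 + Y) = 49 + 2*Y)
I + F(153, a(z(1))) = -4*sqrt(10) + (49 + 2*0) = -4*sqrt(10) + (49 + 0) = -4*sqrt(10) + 49 = 49 - 4*sqrt(10)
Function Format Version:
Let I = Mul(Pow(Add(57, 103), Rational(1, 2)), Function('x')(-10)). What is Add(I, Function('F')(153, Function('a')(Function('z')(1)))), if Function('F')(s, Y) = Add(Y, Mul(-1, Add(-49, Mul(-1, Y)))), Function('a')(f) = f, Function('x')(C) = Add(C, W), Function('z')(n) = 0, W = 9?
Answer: Add(49, Mul(-4, Pow(10, Rational(1, 2)))) ≈ 36.351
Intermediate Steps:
Function('x')(C) = Add(9, C) (Function('x')(C) = Add(C, 9) = Add(9, C))
I = Mul(-4, Pow(10, Rational(1, 2))) (I = Mul(Pow(Add(57, 103), Rational(1, 2)), Add(9, -10)) = Mul(Pow(160, Rational(1, 2)), -1) = Mul(Mul(4, Pow(10, Rational(1, 2))), -1) = Mul(-4, Pow(10, Rational(1, 2))) ≈ -12.649)
Function('F')(s, Y) = Add(49, Mul(2, Y)) (Function('F')(s, Y) = Add(Y, Add(49, Y)) = Add(49, Mul(2, Y)))
Add(I, Function('F')(153, Function('a')(Function('z')(1)))) = Add(Mul(-4, Pow(10, Rational(1, 2))), Add(49, Mul(2, 0))) = Add(Mul(-4, Pow(10, Rational(1, 2))), Add(49, 0)) = Add(Mul(-4, Pow(10, Rational(1, 2))), 49) = Add(49, Mul(-4, Pow(10, Rational(1, 2))))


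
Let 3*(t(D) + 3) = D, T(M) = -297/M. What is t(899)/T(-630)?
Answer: 62300/99 ≈ 629.29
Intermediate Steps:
t(D) = -3 + D/3
t(899)/T(-630) = (-3 + (⅓)*899)/((-297/(-630))) = (-3 + 899/3)/((-297*(-1/630))) = 890/(3*(33/70)) = (890/3)*(70/33) = 62300/99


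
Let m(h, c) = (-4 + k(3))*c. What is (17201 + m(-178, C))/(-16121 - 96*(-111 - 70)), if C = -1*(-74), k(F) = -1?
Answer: 16831/1255 ≈ 13.411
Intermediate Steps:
C = 74
m(h, c) = -5*c (m(h, c) = (-4 - 1)*c = -5*c)
(17201 + m(-178, C))/(-16121 - 96*(-111 - 70)) = (17201 - 5*74)/(-16121 - 96*(-111 - 70)) = (17201 - 370)/(-16121 - 96*(-181)) = 16831/(-16121 + 17376) = 16831/1255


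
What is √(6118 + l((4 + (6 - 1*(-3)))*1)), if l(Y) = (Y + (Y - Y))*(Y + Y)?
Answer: 2*√1614 ≈ 80.349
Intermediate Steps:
l(Y) = 2*Y² (l(Y) = (Y + 0)*(2*Y) = Y*(2*Y) = 2*Y²)
√(6118 + l((4 + (6 - 1*(-3)))*1)) = √(6118 + 2*((4 + (6 - 1*(-3)))*1)²) = √(6118 + 2*((4 + (6 + 3))*1)²) = √(6118 + 2*((4 + 9)*1)²) = √(6118 + 2*(13*1)²) = √(6118 + 2*13²) = √(6118 + 2*169) = √(6118 + 338) = √6456 = 2*√1614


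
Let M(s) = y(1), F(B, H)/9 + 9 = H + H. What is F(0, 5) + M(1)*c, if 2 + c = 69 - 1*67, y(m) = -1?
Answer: 9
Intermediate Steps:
F(B, H) = -81 + 18*H (F(B, H) = -81 + 9*(H + H) = -81 + 9*(2*H) = -81 + 18*H)
c = 0 (c = -2 + (69 - 1*67) = -2 + (69 - 67) = -2 + 2 = 0)
M(s) = -1
F(0, 5) + M(1)*c = (-81 + 18*5) - 1*0 = (-81 + 90) + 0 = 9 + 0 = 9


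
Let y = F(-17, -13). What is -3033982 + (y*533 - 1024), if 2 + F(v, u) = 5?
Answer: -3033407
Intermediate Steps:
F(v, u) = 3 (F(v, u) = -2 + 5 = 3)
y = 3
-3033982 + (y*533 - 1024) = -3033982 + (3*533 - 1024) = -3033982 + (1599 - 1024) = -3033982 + 575 = -3033407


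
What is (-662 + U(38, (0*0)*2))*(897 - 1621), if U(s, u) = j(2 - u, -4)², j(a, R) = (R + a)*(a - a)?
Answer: 479288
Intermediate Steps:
j(a, R) = 0 (j(a, R) = (R + a)*0 = 0)
U(s, u) = 0 (U(s, u) = 0² = 0)
(-662 + U(38, (0*0)*2))*(897 - 1621) = (-662 + 0)*(897 - 1621) = -662*(-724) = 479288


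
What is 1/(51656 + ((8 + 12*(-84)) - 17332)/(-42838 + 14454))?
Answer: 7096/366555559 ≈ 1.9359e-5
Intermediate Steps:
1/(51656 + ((8 + 12*(-84)) - 17332)/(-42838 + 14454)) = 1/(51656 + ((8 - 1008) - 17332)/(-28384)) = 1/(51656 + (-1000 - 17332)*(-1/28384)) = 1/(51656 - 18332*(-1/28384)) = 1/(51656 + 4583/7096) = 1/(366555559/7096) = 7096/366555559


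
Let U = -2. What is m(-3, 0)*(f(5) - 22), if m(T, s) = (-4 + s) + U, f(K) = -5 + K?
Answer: 132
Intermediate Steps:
m(T, s) = -6 + s (m(T, s) = (-4 + s) - 2 = -6 + s)
m(-3, 0)*(f(5) - 22) = (-6 + 0)*((-5 + 5) - 22) = -6*(0 - 22) = -6*(-22) = 132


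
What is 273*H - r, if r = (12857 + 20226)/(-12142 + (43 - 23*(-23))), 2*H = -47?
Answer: -37097126/5785 ≈ -6412.6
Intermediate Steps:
H = -47/2 (H = (½)*(-47) = -47/2 ≈ -23.500)
r = -33083/11570 (r = 33083/(-12142 + (43 + 529)) = 33083/(-12142 + 572) = 33083/(-11570) = 33083*(-1/11570) = -33083/11570 ≈ -2.8594)
273*H - r = 273*(-47/2) - 1*(-33083/11570) = -12831/2 + 33083/11570 = -37097126/5785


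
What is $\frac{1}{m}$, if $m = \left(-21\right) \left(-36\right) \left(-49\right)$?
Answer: $- \frac{1}{37044} \approx -2.6995 \cdot 10^{-5}$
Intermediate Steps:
$m = -37044$ ($m = 756 \left(-49\right) = -37044$)
$\frac{1}{m} = \frac{1}{-37044} = - \frac{1}{37044}$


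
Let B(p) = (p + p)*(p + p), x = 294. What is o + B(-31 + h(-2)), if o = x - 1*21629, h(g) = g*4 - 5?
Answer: -13591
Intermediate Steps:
h(g) = -5 + 4*g (h(g) = 4*g - 5 = -5 + 4*g)
B(p) = 4*p**2 (B(p) = (2*p)*(2*p) = 4*p**2)
o = -21335 (o = 294 - 1*21629 = 294 - 21629 = -21335)
o + B(-31 + h(-2)) = -21335 + 4*(-31 + (-5 + 4*(-2)))**2 = -21335 + 4*(-31 + (-5 - 8))**2 = -21335 + 4*(-31 - 13)**2 = -21335 + 4*(-44)**2 = -21335 + 4*1936 = -21335 + 7744 = -13591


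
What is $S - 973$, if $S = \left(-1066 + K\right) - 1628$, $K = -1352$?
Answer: $-5019$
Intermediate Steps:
$S = -4046$ ($S = \left(-1066 - 1352\right) - 1628 = -2418 - 1628 = -4046$)
$S - 973 = -4046 - 973 = -5019$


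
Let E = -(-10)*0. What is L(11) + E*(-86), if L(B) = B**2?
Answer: 121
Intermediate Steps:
E = 0 (E = -5*0 = 0)
L(11) + E*(-86) = 11**2 + 0*(-86) = 121 + 0 = 121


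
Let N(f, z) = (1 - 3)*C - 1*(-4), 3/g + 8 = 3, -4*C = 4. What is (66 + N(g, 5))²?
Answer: 5184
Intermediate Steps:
C = -1 (C = -¼*4 = -1)
g = -⅗ (g = 3/(-8 + 3) = 3/(-5) = 3*(-⅕) = -⅗ ≈ -0.60000)
N(f, z) = 6 (N(f, z) = (1 - 3)*(-1) - 1*(-4) = -2*(-1) + 4 = 2 + 4 = 6)
(66 + N(g, 5))² = (66 + 6)² = 72² = 5184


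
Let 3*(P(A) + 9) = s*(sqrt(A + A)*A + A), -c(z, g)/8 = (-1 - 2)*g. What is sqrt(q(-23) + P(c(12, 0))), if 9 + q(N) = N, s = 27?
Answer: I*sqrt(41) ≈ 6.4031*I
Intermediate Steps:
c(z, g) = 24*g (c(z, g) = -8*(-1 - 2)*g = -(-24)*g = 24*g)
P(A) = -9 + 9*A + 9*sqrt(2)*A**(3/2) (P(A) = -9 + (27*(sqrt(A + A)*A + A))/3 = -9 + (27*(sqrt(2*A)*A + A))/3 = -9 + (27*((sqrt(2)*sqrt(A))*A + A))/3 = -9 + (27*(sqrt(2)*A**(3/2) + A))/3 = -9 + (27*(A + sqrt(2)*A**(3/2)))/3 = -9 + (27*A + 27*sqrt(2)*A**(3/2))/3 = -9 + (9*A + 9*sqrt(2)*A**(3/2)) = -9 + 9*A + 9*sqrt(2)*A**(3/2))
q(N) = -9 + N
sqrt(q(-23) + P(c(12, 0))) = sqrt((-9 - 23) + (-9 + 9*(24*0) + 9*sqrt(2)*(24*0)**(3/2))) = sqrt(-32 + (-9 + 9*0 + 9*sqrt(2)*0**(3/2))) = sqrt(-32 + (-9 + 0 + 9*sqrt(2)*0)) = sqrt(-32 + (-9 + 0 + 0)) = sqrt(-32 - 9) = sqrt(-41) = I*sqrt(41)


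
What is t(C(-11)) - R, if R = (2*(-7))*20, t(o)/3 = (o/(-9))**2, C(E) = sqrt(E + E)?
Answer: 7538/27 ≈ 279.19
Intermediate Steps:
C(E) = sqrt(2)*sqrt(E) (C(E) = sqrt(2*E) = sqrt(2)*sqrt(E))
t(o) = o**2/27 (t(o) = 3*(o/(-9))**2 = 3*(o*(-1/9))**2 = 3*(-o/9)**2 = 3*(o**2/81) = o**2/27)
R = -280 (R = -14*20 = -280)
t(C(-11)) - R = (sqrt(2)*sqrt(-11))**2/27 - 1*(-280) = (sqrt(2)*(I*sqrt(11)))**2/27 + 280 = (I*sqrt(22))**2/27 + 280 = (1/27)*(-22) + 280 = -22/27 + 280 = 7538/27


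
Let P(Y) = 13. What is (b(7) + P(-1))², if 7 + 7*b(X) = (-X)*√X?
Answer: (12 - √7)² ≈ 87.502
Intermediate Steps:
b(X) = -1 - X^(3/2)/7 (b(X) = -1 + ((-X)*√X)/7 = -1 + (-X^(3/2))/7 = -1 - X^(3/2)/7)
(b(7) + P(-1))² = ((-1 - √7) + 13)² = (12 - √7)²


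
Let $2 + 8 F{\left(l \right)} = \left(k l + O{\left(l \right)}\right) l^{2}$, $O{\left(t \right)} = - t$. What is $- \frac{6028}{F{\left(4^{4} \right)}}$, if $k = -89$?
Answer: $\frac{24112}{754974721} \approx 3.1937 \cdot 10^{-5}$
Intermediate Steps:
$F{\left(l \right)} = - \frac{1}{4} - \frac{45 l^{3}}{4}$ ($F{\left(l \right)} = - \frac{1}{4} + \frac{\left(- 89 l - l\right) l^{2}}{8} = - \frac{1}{4} + \frac{- 90 l l^{2}}{8} = - \frac{1}{4} + \frac{\left(-90\right) l^{3}}{8} = - \frac{1}{4} - \frac{45 l^{3}}{4}$)
$- \frac{6028}{F{\left(4^{4} \right)}} = - \frac{6028}{- \frac{1}{4} - \frac{45 \left(4^{4}\right)^{3}}{4}} = - \frac{6028}{- \frac{1}{4} - \frac{45 \cdot 256^{3}}{4}} = - \frac{6028}{- \frac{1}{4} - 188743680} = - \frac{6028}{- \frac{754974721}{4}} = \left(-6028\right) \left(- \frac{4}{754974721}\right) = \frac{24112}{754974721}$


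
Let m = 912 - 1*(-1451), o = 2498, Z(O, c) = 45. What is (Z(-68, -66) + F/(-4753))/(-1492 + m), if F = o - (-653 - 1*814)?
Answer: 209920/4139863 ≈ 0.050707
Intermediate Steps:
m = 2363 (m = 912 + 1451 = 2363)
F = 3965 (F = 2498 - (-653 - 1*814) = 2498 - (-653 - 814) = 2498 - 1*(-1467) = 2498 + 1467 = 3965)
(Z(-68, -66) + F/(-4753))/(-1492 + m) = (45 + 3965/(-4753))/(-1492 + 2363) = (45 + 3965*(-1/4753))/871 = (45 - 3965/4753)*(1/871) = (209920/4753)*(1/871) = 209920/4139863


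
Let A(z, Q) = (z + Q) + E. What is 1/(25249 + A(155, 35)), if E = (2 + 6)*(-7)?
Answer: 1/25383 ≈ 3.9396e-5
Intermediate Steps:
E = -56 (E = 8*(-7) = -56)
A(z, Q) = -56 + Q + z (A(z, Q) = (z + Q) - 56 = (Q + z) - 56 = -56 + Q + z)
1/(25249 + A(155, 35)) = 1/(25249 + (-56 + 35 + 155)) = 1/(25249 + 134) = 1/25383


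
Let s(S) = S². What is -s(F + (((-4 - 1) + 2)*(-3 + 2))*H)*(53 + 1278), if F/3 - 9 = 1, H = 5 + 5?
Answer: -4791600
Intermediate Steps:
H = 10
F = 30 (F = 27 + 3*1 = 27 + 3 = 30)
-s(F + (((-4 - 1) + 2)*(-3 + 2))*H)*(53 + 1278) = -(30 + (((-4 - 1) + 2)*(-3 + 2))*10)²*(53 + 1278) = -(30 + ((-5 + 2)*(-1))*10)²*1331 = -(30 - 3*(-1)*10)²*1331 = -(30 + 3*10)²*1331 = -(30 + 30)²*1331 = -60²*1331 = -3600*1331 = -1*4791600 = -4791600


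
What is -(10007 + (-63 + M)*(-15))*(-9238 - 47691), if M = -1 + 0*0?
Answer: 624340343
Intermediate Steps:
M = -1 (M = -1 + 0 = -1)
-(10007 + (-63 + M)*(-15))*(-9238 - 47691) = -(10007 + (-63 - 1)*(-15))*(-9238 - 47691) = -(10007 - 64*(-15))*(-56929) = -(10007 + 960)*(-56929) = -10967*(-56929) = -1*(-624340343) = 624340343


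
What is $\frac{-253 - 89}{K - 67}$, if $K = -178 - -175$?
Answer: $\frac{171}{35} \approx 4.8857$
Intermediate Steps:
$K = -3$ ($K = -178 + 175 = -3$)
$\frac{-253 - 89}{K - 67} = \frac{-253 - 89}{-3 - 67} = - \frac{342}{-70} = \left(-342\right) \left(- \frac{1}{70}\right) = \frac{171}{35}$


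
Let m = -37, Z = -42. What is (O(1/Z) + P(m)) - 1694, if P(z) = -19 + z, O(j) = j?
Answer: -73501/42 ≈ -1750.0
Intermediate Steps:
(O(1/Z) + P(m)) - 1694 = (1/(-42) + (-19 - 37)) - 1694 = (-1/42 - 56) - 1694 = -2353/42 - 1694 = -73501/42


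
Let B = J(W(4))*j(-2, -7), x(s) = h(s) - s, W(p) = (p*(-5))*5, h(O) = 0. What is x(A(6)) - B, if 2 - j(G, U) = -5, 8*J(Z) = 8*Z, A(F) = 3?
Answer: 697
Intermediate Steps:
W(p) = -25*p (W(p) = -5*p*5 = -25*p)
x(s) = -s (x(s) = 0 - s = -s)
J(Z) = Z (J(Z) = (8*Z)/8 = Z)
j(G, U) = 7 (j(G, U) = 2 - 1*(-5) = 2 + 5 = 7)
B = -700 (B = -25*4*7 = -100*7 = -700)
x(A(6)) - B = -1*3 - 1*(-700) = -3 + 700 = 697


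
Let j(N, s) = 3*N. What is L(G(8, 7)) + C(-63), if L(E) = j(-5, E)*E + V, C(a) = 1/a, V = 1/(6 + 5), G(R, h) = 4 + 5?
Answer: -93503/693 ≈ -134.93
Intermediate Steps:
G(R, h) = 9
V = 1/11 ≈ 0.090909
L(E) = 1/11 - 15*E (L(E) = (3*(-5))*E + 1/11 = -15*E + 1/11 = 1/11 - 15*E)
L(G(8, 7)) + C(-63) = (1/11 - 15*9) + 1/(-63) = (1/11 - 135) - 1/63 = -1484/11 - 1/63 = -93503/693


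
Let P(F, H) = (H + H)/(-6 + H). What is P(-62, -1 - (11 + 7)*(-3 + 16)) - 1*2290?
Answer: -551420/241 ≈ -2288.1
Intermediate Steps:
P(F, H) = 2*H/(-6 + H) (P(F, H) = (2*H)/(-6 + H) = 2*H/(-6 + H))
P(-62, -1 - (11 + 7)*(-3 + 16)) - 1*2290 = 2*(-1 - (11 + 7)*(-3 + 16))/(-6 + (-1 - (11 + 7)*(-3 + 16))) - 1*2290 = 2*(-1 - 18*13)/(-6 + (-1 - 18*13)) - 2290 = 2*(-1 - 1*234)/(-6 + (-1 - 1*234)) - 2290 = 2*(-1 - 234)/(-6 + (-1 - 234)) - 2290 = 2*(-235)/(-6 - 235) - 2290 = 2*(-235)/(-241) - 2290 = 2*(-235)*(-1/241) - 2290 = 470/241 - 2290 = -551420/241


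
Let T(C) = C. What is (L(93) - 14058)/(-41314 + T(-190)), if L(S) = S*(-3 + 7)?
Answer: 6843/20752 ≈ 0.32975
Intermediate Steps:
L(S) = 4*S (L(S) = S*4 = 4*S)
(L(93) - 14058)/(-41314 + T(-190)) = (4*93 - 14058)/(-41314 - 190) = (372 - 14058)/(-41504) = -13686*(-1/41504) = 6843/20752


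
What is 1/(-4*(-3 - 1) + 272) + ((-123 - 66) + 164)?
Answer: -7199/288 ≈ -24.997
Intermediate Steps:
1/(-4*(-3 - 1) + 272) + ((-123 - 66) + 164) = 1/(-4*(-4) + 272) + (-189 + 164) = 1/(16 + 272) - 25 = 1/288 - 25 = -7199/288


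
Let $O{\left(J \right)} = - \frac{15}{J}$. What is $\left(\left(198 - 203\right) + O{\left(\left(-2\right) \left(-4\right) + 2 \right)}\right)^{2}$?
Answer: $\frac{169}{4} \approx 42.25$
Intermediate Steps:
$\left(\left(198 - 203\right) + O{\left(\left(-2\right) \left(-4\right) + 2 \right)}\right)^{2} = \left(\left(198 - 203\right) - \frac{15}{\left(-2\right) \left(-4\right) + 2}\right)^{2} = \left(-5 - \frac{15}{8 + 2}\right)^{2} = \left(-5 - \frac{15}{10}\right)^{2} = \left(-5 - \frac{3}{2}\right)^{2} = \left(- \frac{13}{2}\right)^{2} = \frac{169}{4}$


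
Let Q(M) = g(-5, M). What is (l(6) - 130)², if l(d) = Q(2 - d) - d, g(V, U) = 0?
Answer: 18496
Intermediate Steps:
Q(M) = 0
l(d) = -d (l(d) = 0 - d = -d)
(l(6) - 130)² = (-1*6 - 130)² = (-6 - 130)² = (-136)² = 18496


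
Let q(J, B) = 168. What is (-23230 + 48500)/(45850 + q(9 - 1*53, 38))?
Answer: 95/173 ≈ 0.54913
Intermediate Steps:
(-23230 + 48500)/(45850 + q(9 - 1*53, 38)) = (-23230 + 48500)/(45850 + 168) = 25270/46018 = 25270*(1/46018) = 95/173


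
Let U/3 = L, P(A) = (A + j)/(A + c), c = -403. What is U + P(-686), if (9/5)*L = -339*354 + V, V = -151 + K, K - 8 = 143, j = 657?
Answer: -217810861/1089 ≈ -2.0001e+5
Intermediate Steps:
K = 151 (K = 8 + 143 = 151)
P(A) = (657 + A)/(-403 + A) (P(A) = (A + 657)/(A - 403) = (657 + A)/(-403 + A))
V = 0 (V = -151 + 151 = 0)
L = -66670 (L = 5*(-339*354 + 0)/9 = 5*(-120006 + 0)/9 = (5/9)*(-120006) = -66670)
U = -200010 (U = 3*(-66670) = -200010)
U + P(-686) = -200010 + (657 - 686)/(-403 - 686) = -200010 - 29/(-1089) = -200010 - 1/1089*(-29) = -200010 + 29/1089 = -217810861/1089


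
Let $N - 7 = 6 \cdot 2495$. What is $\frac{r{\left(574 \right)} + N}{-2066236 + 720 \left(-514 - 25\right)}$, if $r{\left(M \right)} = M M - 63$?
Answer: $- \frac{172195}{1227158} \approx -0.14032$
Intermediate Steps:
$r{\left(M \right)} = -63 + M^{2}$ ($r{\left(M \right)} = M^{2} - 63 = -63 + M^{2}$)
$N = 14977$ ($N = 7 + 6 \cdot 2495 = 7 + 14970 = 14977$)
$\frac{r{\left(574 \right)} + N}{-2066236 + 720 \left(-514 - 25\right)} = \frac{\left(-63 + 574^{2}\right) + 14977}{-2066236 + 720 \left(-514 - 25\right)} = \frac{\left(-63 + 329476\right) + 14977}{-2066236 + 720 \left(-539\right)} = \frac{329413 + 14977}{-2066236 - 388080} = \frac{344390}{-2454316} = 344390 \left(- \frac{1}{2454316}\right) = - \frac{172195}{1227158}$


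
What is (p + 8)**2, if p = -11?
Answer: 9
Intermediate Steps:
(p + 8)**2 = (-11 + 8)**2 = (-3)**2 = 9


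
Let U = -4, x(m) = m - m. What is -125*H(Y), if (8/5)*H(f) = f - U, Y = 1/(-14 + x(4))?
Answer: -34375/112 ≈ -306.92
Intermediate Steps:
x(m) = 0
Y = -1/14 (Y = 1/(-14 + 0) = 1/(-14) = -1/14 ≈ -0.071429)
H(f) = 5/2 + 5*f/8 (H(f) = 5*(f - 1*(-4))/8 = 5*(f + 4)/8 = 5*(4 + f)/8 = 5/2 + 5*f/8)
-125*H(Y) = -125*(5/2 + (5/8)*(-1/14)) = -125*(5/2 - 5/112) = -125*275/112 = -34375/112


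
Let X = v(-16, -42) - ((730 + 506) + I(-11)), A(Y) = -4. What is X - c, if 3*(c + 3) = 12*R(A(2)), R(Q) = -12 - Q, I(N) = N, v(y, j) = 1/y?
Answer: -19041/16 ≈ -1190.1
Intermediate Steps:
c = -35 (c = -3 + (12*(-12 - 1*(-4)))/3 = -3 + (12*(-12 + 4))/3 = -3 + (12*(-8))/3 = -3 + (1/3)*(-96) = -3 - 32 = -35)
X = -19601/16 (X = 1/(-16) - ((730 + 506) - 11) = -1/16 - (1236 - 11) = -1/16 - 1*1225 = -1/16 - 1225 = -19601/16 ≈ -1225.1)
X - c = -19601/16 - 1*(-35) = -19601/16 + 35 = -19041/16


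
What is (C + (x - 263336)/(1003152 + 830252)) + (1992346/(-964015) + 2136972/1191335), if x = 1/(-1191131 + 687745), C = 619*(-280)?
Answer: -2826268171136001293904974953/16306608458464101204440 ≈ -1.7332e+5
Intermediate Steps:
C = -173320
x = -1/503386 (x = 1/(-503386) = -1/503386 ≈ -1.9865e-6)
(C + (x - 263336)/(1003152 + 830252)) + (1992346/(-964015) + 2136972/1191335) = (-173320 + (-1/503386 - 263336)/(1003152 + 830252)) + (1992346/(-964015) + 2136972/1191335) = (-173320 - 132559655697/503386/1833404) + (1992346*(-1/964015) + 2136972*(1/1191335)) = (-173320 - 132559655697/503386*1/1833404) + (-1992346/964015 + 2136972/1191335) = (-173320 - 132559655697/922909905944) - 62695691866/229692962005 = -159958877457869777/922909905944 - 62695691866/229692962005 = -2826268171136001293904974953/16306608458464101204440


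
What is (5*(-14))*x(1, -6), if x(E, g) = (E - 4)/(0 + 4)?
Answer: 105/2 ≈ 52.500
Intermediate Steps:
x(E, g) = -1 + E/4 (x(E, g) = (-4 + E)/4 = (-4 + E)*(¼) = -1 + E/4)
(5*(-14))*x(1, -6) = (5*(-14))*(-1 + (¼)*1) = -70*(-1 + ¼) = -70*(-¾) = 105/2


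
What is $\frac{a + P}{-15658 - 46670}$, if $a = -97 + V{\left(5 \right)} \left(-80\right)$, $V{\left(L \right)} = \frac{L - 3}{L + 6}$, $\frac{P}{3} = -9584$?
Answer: $\frac{15119}{32648} \approx 0.46309$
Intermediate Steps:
$P = -28752$ ($P = 3 \left(-9584\right) = -28752$)
$V{\left(L \right)} = \frac{-3 + L}{6 + L}$
$a = - \frac{1227}{11}$ ($a = -97 + \frac{-3 + 5}{6 + 5} \left(-80\right) = -97 + \frac{1}{11} \cdot 2 \left(-80\right) = -97 + \frac{2}{11} \left(-80\right) = -97 - \frac{160}{11} = - \frac{1227}{11} \approx -111.55$)
$\frac{a + P}{-15658 - 46670} = \frac{- \frac{1227}{11} - 28752}{-15658 - 46670} = - \frac{317499}{11 \left(-62328\right)} = \left(- \frac{317499}{11}\right) \left(- \frac{1}{62328}\right) = \frac{15119}{32648}$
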